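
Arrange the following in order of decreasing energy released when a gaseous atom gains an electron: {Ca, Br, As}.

Br > As > Ca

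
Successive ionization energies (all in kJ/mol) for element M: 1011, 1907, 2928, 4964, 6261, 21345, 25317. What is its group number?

Look for the largest jump between consecutive ionization energies: IE6/IE5 ≈ 3.4, far larger than any earlier ratio.
That jump marks the point where a core electron is being removed. So the atom has 5 valence electrons.
A main-group element with 5 valence electrons is in group 15.

Group 15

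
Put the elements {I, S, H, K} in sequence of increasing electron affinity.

K < H < S < I

H is in period 1, group 1; S is in period 3, group 16; K is in period 4, group 1; I is in period 5, group 17.
Electron affinity generally becomes more exothermic across a period toward the halogens and less exothermic down a group.
These span different periods and groups, so the two trends combine.
H > K: H sits above K in group 1, so the down-group effect alone puts H higher.
S > H: period and group pull opposite ways; the across-period shift dominates (200 vs 73 kJ/mol).
I > S: period and group pull opposite ways; the across-period shift dominates (295 vs 200 kJ/mol).
Tabulated electron affinity (kJ/mol): H 73, S 200, K 48, I 295.
So from lowest to highest: K < H < S < I.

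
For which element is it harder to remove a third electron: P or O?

O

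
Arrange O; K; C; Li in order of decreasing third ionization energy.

After 2 electrons have been removed, what remains? O²⁺ still has 4 valence electrons; K²⁺ is already 1 electron into the core; C²⁺ still has 2 valence electrons; Li²⁺ is already 1 electron into the core.
Usually core removal costs more than valence removal, but here the competition is close: a tightly held n=2 valence electron can cost more to remove than an n=3 core electron, so the actual values have to decide it.
Valence configurations: O²⁺ [He]2s²2p², C²⁺ [He]2s².
Approximate IE_3 values (kJ/mol): O 5300, K 4420, C 4620, Li 11815.
Hence IE_3: K < C < O < Li.

Li > O > C > K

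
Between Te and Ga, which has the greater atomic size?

Ga is in period 4, group 13; Te is in period 5, group 16.
Radius decreases left→right (rising Z_eff, same n) and increases top→bottom (higher n).
Here both period and group differ, so the two effects have to be weighed against each other.
Te > Ga: the two effects oppose for this pair; the down-group effect wins (136 vs 124 pm).
Tabulated atomic radius (pm): Ga 124, Te 136.
So Te has the greater atomic size (Te > Ga).

Te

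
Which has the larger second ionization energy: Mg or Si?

Si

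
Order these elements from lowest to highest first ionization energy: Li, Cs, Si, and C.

Cs < Li < Si < C

Removing the outermost electron gets harder across a period and easier down a group.
These span different periods and groups, so the two trends combine.
Li > Cs: they share group 1; the group trend gives Li the larger value.
Si > Li: the two effects oppose for this pair; the across-period effect wins (786 vs 520 kJ/mol).
C > Si: C sits above Si in group 14, so the down-group effect alone puts C higher.
Approximate values (kJ/mol): Li 520, C 1086, Si 786, Cs 376.
So from lowest to highest: Cs < Li < Si < C.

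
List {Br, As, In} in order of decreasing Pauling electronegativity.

Br > As > In

As is in period 4, group 15; Br is in period 4, group 17; In is in period 5, group 13.
EN rises left→right (higher Z_eff, smaller atoms) and falls top→bottom (larger, more shielded atoms).
Here both period and group differ, so the two effects have to be weighed against each other.
As > In: both effects reinforce here, so As is clearly the higher of the two.
Br > As: both are in period 4; the period trend gives Br the larger value.
Tabulated electronegativity (Pauling): As 2.18, Br 2.96, In 1.78.
So from highest to lowest: Br > As > In.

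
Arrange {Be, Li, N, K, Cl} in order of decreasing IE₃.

Be > Li > N > K > Cl

Consider each +2 ion: Be²⁺ is the bare [He] core; Li²⁺ is already 1 electron into the core; N²⁺ still has 3 valence electrons; K²⁺ is already 1 electron into the core; Cl²⁺ still has 5 valence electrons.
Usually core removal costs more than valence removal, but here the competition is close: a tightly held n=2 valence electron can cost more to remove than an n=3 core electron, so the actual values have to decide it.
Valence configurations: N²⁺ [He]2s²2p¹, Cl²⁺ [Ne]3s²3p³.
Tabulated IE_3 (kJ/mol): Be 14849, Li 11815, N 4578, K 4420, Cl 3822.
So the third ionization energies run Cl < K < N < Li < Be.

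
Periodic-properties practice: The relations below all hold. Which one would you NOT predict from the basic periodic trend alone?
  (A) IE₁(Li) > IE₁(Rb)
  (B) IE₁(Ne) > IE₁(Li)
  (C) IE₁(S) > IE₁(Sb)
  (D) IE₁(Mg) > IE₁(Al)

The general trend: first ionisation energy increases across a period and decreases down a group.
(A) Li (period 2, group 1) vs Rb (period 5, group 1): the stated order agrees with the simple trend.
(B) Ne (period 2, group 18) vs Li (period 2, group 1): the stated order agrees with the simple trend.
(C) S (period 3, group 16) vs Sb (period 5, group 15): the stated order agrees with the simple trend.
(D) Mg (period 3, group 2) vs Al (period 3, group 13): the stated order contradicts the simple trend.
The exception is (D): Al's single 3p electron is easier to remove than one from Mg's filled 3s².

(D)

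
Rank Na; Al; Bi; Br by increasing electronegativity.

Na is in period 3, group 1; Al is in period 3, group 13; Br is in period 4, group 17; Bi is in period 6, group 15.
Smaller atoms with higher effective nuclear charge are more electronegative.
Neither a single period nor a single group — weigh both effects.
Al > Na: both are in period 3; the period trend gives Al the larger value.
Bi > Al: the two effects oppose for this pair; the across-period effect wins (2.02 vs 1.61).
Br > Bi: relative to Bi, both the across-period and down-group shifts push Br's electronegativity up.
For reference (Pauling): Na 0.93, Al 1.61, Br 2.96, Bi 2.02.
So from lowest to highest: Na < Al < Bi < Br.

Na < Al < Bi < Br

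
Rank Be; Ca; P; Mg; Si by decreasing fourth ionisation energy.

Be > Mg > Ca > P > Si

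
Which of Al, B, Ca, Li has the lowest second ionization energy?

Ca

Consider each +1 ion: Al⁺ still has 2 valence electrons; B⁺ still has 2 valence electrons; Ca⁺ still has 1 valence electron; Li⁺ is the bare [He] core.
Core electrons are held far more tightly than valence electrons, so Li tops the IE_2 order.
Valence configurations: Al⁺ [Ne]3s², B⁺ [He]2s², Ca⁺ [Ar]4s¹.
Tabulated IE_2 (kJ/mol): Al 1817, B 2427, Ca 1145, Li 7298.
So the second ionization energies run Ca < Al < B < Li.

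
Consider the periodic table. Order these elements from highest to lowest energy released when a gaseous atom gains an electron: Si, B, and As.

Electron affinity generally becomes more exothermic across a period toward the halogens and less exothermic down a group.
A diagonal step moves right (one effect) and down (the opposite effect) at once.
As > B: period and group pull opposite ways; the across-period shift dominates (78 vs 27 kJ/mol).
Si > As: the two effects oppose for this pair; the down-group effect wins (134 vs 78 kJ/mol).
Approximate values (kJ/mol): B 27, Si 134, As 78.
So from highest to lowest: Si > As > B.

Si > As > B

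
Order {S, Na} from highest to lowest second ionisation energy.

Consider each +1 ion: S⁺ still has 5 valence electrons; Na⁺ is the bare [Ne] core.
Core electrons are held far more tightly than valence electrons, so Na tops the IE_2 order.
The numbers (kJ/mol): S 2252, Na 4562.
Overall IE_2 order: S < Na.

Na > S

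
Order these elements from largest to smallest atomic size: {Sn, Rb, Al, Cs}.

Radius decreases left→right (rising Z_eff, same n) and increases top→bottom (higher n).
These span different periods and groups, so the two trends combine.
Sn > Al: the two effects oppose for this pair; the down-group effect wins (140 vs 126 pm).
Rb > Sn: both are in period 5; the period trend gives Rb the larger value.
Cs > Rb: Cs sits below Rb in group 1, so the down-group effect alone puts Cs larger.
For reference (pm): Al 126, Rb 210, Sn 140, Cs 232.
So from largest to smallest: Cs > Rb > Sn > Al.

Cs, Rb, Sn, Al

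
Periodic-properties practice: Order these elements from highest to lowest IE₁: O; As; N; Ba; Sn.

N > O > As > Sn > Ba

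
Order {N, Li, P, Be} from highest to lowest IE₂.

Consider each +1 ion: N⁺ still has 4 valence electrons; Li⁺ is the bare [He] core; P⁺ still has 4 valence electrons; Be⁺ still has 1 valence electron.
Breaking into a closed-shell core is much more expensive than removing a leftover valence electron — Li has the largest IE_2 here.
Valence configurations: N⁺ [He]2s²2p², P⁺ [Ne]3s²3p², Be⁺ [He]2s¹.
Tabulated IE_2 (kJ/mol): N 2856, Li 7298, P 1907, Be 1757.
Hence IE_2: Be < P < N < Li.

Li > N > P > Be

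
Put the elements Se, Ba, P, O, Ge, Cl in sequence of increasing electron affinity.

Ba < P < Ge < O < Se < Cl

O is in period 2, group 16; P is in period 3, group 15; Cl is in period 3, group 17; Ge is in period 4, group 14; Se is in period 4, group 16; Ba is in period 6, group 2.
EA tends to increase across a period and decrease down a group, though the pattern is less regular than for IE or radius.
These span different periods and groups, so the two trends combine.
P > Ba: both effects reinforce here, so P is clearly the higher of the two.
Ge > P: this pair runs against the simple trend — see the exception note.
O > Ge: relative to Ge, both the across-period and down-group shifts push O's electron affinity up.
Se > O: this pair runs against the simple trend — see the exception note.
Cl > Se: both effects reinforce here, so Cl is clearly the higher of the two.
Note the exception: Ge has a higher electron affinity than P, contrary to the simple trend — adding an electron to P's half-filled np³ subshell costs electron-pairing energy.
Note the exception: Se has a higher electron affinity than O, contrary to the simple trend — O's compact 2p subshell gives strong electron–electron repulsion on the added electron.
For reference (kJ/mol): O 141, P 72, Cl 349, Ge 119, Se 195, Ba 14.
So from lowest to highest: Ba < P < Ge < O < Se < Cl.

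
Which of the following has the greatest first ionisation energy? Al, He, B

He is in period 1, group 18; B is in period 2, group 13; Al is in period 3, group 13.
First ionization energy rises across a period (greater Z_eff holds electrons more tightly) and falls down a group (valence electrons are farther from the nucleus).
Neither a single period nor a single group — weigh both effects.
B > Al: they share group 13; the group trend gives B the larger value.
He > B: both effects reinforce here, so He is clearly the higher of the two.
Tabulated first ionization energy (kJ/mol): He 2372, B 801, Al 578.
The greatest first ionisation energy among these belongs to He.

He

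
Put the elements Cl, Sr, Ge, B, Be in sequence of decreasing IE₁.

Cl > Be > B > Ge > Sr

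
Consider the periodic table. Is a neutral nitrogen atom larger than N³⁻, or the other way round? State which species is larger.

Forming N³⁻ adds 3 electrons to N. More electron–electron repulsion in the same shell, with unchanged nuclear charge, lets the cloud expand.
An anion is larger than its parent atom: N³⁻ > N.

N³⁻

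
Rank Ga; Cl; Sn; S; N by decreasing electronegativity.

Cl > N > S > Sn > Ga

Smaller atoms with higher effective nuclear charge are more electronegative.
Neither a single period nor a single group — weigh both effects.
Sn > Ga: period and group pull opposite ways; the across-period shift dominates (1.96 vs 1.81).
S > Sn: both effects reinforce here, so S is clearly the higher of the two.
N > S: the two effects oppose for this pair; the down-group effect wins (3.04 vs 2.58).
Cl > N: period and group pull opposite ways; the across-period shift dominates (3.16 vs 3.04).
Tabulated electronegativity (Pauling): N 3.04, S 2.58, Cl 3.16, Ga 1.81, Sn 1.96.
So from highest to lowest: Cl > N > S > Sn > Ga.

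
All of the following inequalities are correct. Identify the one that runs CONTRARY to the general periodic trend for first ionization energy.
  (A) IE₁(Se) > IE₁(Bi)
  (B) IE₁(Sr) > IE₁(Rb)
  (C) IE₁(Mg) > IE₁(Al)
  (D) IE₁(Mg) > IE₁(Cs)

The general trend: first ionization energy increases across a period and decreases down a group.
(A) Se (period 4, group 16) vs Bi (period 6, group 15): the stated order agrees with the simple trend.
(B) Sr (period 5, group 2) vs Rb (period 5, group 1): the stated order agrees with the simple trend.
(C) Mg (period 3, group 2) vs Al (period 3, group 13): the stated order contradicts the simple trend.
(D) Mg (period 3, group 2) vs Cs (period 6, group 1): the stated order agrees with the simple trend.
The exception is (C): Al's single 3p electron is easier to remove than one from Mg's filled 3s².

(C)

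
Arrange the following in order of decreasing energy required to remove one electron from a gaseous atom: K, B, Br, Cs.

Br, B, K, Cs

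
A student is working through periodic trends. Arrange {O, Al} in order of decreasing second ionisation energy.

O, Al

The second ionization energy removes an electron from the +1 ion. For each element: O⁺ still has 5 valence electrons; Al⁺ still has 2 valence electrons.
All are still removing valence electrons, so compare the +1 ions as you would atoms: IE_2 generally rises across a period (higher Z_eff) and falls down a group (larger shell), subject to the usual subshell exceptions.
Valence configurations: O⁺ [He]2s²2p³, Al⁺ [Ne]3s².
The numbers (kJ/mol): O 3388, Al 1817.
Putting it together, IE_2: Al < O.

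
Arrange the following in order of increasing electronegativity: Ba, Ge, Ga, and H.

Ba < Ga < Ge < H

Smaller atoms with higher effective nuclear charge are more electronegative.
Here both period and group differ, so the two effects have to be weighed against each other.
Ga > Ba: both effects reinforce here, so Ga is clearly the higher of the two.
Ge > Ga: Ge lies to the right of Ga in period 4, so the across-period effect alone puts Ge higher.
H > Ge: the two effects oppose for this pair; the down-group effect wins (2.20 vs 2.01).
Approximate values (Pauling): H 2.20, Ga 1.81, Ge 2.01, Ba 0.89.
So from lowest to highest: Ba < Ga < Ge < H.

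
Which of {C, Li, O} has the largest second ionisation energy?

Li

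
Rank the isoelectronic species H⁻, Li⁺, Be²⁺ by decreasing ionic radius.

H⁻, Li⁺, Be²⁺

All of these have 2 electrons, so size is governed by nuclear charge alone: the more protons, the stronger the pull on the same electron cloud, and the smaller the ion.
Nuclear charges: Be²⁺ (Z=4), Li⁺ (Z=3), H⁻ (Z=1).
Largest to smallest: H⁻ > Li⁺ > Be²⁺.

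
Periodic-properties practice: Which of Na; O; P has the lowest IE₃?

The third ionization energy removes an electron from the +2 ion. For each element: Na²⁺ is already 1 electron into the core; O²⁺ still has 4 valence electrons; P²⁺ still has 3 valence electrons.
Core electrons are held far more tightly than valence electrons, so Na tops the IE_3 order.
Valence configurations: O²⁺ [He]2s²2p², P²⁺ [Ne]3s²3p¹.
Tabulated IE_3 (kJ/mol): Na 6910, O 5300, P 2914.
Putting it together, IE_3: P < O < Na.

P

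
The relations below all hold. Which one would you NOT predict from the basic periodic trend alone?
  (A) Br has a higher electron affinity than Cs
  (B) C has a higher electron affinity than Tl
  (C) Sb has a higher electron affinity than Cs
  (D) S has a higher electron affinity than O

(D)

The general trend: electron affinity increases across a period and decreases down a group.
(A) Br (period 4, group 17) vs Cs (period 6, group 1): the stated order agrees with the simple trend.
(B) C (period 2, group 14) vs Tl (period 6, group 13): the stated order agrees with the simple trend.
(C) Sb (period 5, group 15) vs Cs (period 6, group 1): the stated order agrees with the simple trend.
(D) S (period 3, group 16) vs O (period 2, group 16): the stated order contradicts the simple trend.
The exception is (D): the compact 2p subshell of O repels the added electron more than S's larger 3p does.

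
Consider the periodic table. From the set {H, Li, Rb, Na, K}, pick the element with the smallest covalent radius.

H

H is in period 1, group 1; Li is in period 2, group 1; Na is in period 3, group 1; K is in period 4, group 1; Rb is in period 5, group 1.
Radius decreases left→right (rising Z_eff, same n) and increases top→bottom (higher n).
All are in group 1, so atomic radius increases down the group.
The smallest covalent radius among these belongs to H.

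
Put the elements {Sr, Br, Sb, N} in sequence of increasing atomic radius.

N < Br < Sb < Sr

N is in period 2, group 15; Br is in period 4, group 17; Sr is in period 5, group 2; Sb is in period 5, group 15.
Radius decreases left→right (rising Z_eff, same n) and increases top→bottom (higher n).
Neither a single period nor a single group — weigh both effects.
Br > N: the two effects oppose for this pair; the down-group effect wins (114 vs 71 pm).
Sb > Br: both effects reinforce here, so Sb is clearly the larger of the two.
Sr > Sb: both are in period 5; the period trend gives Sr the larger value.
Approximate values (pm): N 71, Br 114, Sr 185, Sb 140.
So from smallest to largest: N < Br < Sb < Sr.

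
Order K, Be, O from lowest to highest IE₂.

The second ionization energy removes an electron from the +1 ion. For each element: K⁺ is the bare [Ar] core; Be⁺ still has 1 valence electron; O⁺ still has 5 valence electrons.
Usually core removal costs more than valence removal, but here the competition is close: a tightly held n=2 valence electron can cost more to remove than an n=3 core electron, so the actual values have to decide it.
Valence configurations: Be⁺ [He]2s¹, O⁺ [He]2s²2p³.
Tabulated IE_2 (kJ/mol): K 3052, Be 1757, O 3388.
So the second ionization energies run Be < K < O.

Be, K, O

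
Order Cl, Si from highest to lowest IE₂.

Cl > Si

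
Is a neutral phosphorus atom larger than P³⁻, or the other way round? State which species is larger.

Forming P³⁻ adds 3 electrons to P. More electron–electron repulsion in the same shell, with unchanged nuclear charge, lets the cloud expand.
An anion is larger than its parent atom: P³⁻ > P.

P³⁻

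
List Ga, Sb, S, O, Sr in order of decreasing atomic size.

Sr > Sb > Ga > S > O

O is in period 2, group 16; S is in period 3, group 16; Ga is in period 4, group 13; Sr is in period 5, group 2; Sb is in period 5, group 15.
Moving right in a period, electrons are added to the same shell under a stronger nuclear pull, so atoms get smaller; moving down, a new shell is opened and atoms get larger.
These span different periods and groups, so the two trends combine.
S > O: they share group 16; the group trend gives S the larger value.
Ga > S: relative to S, both the across-period and down-group shifts push Ga's atomic radius up.
Sb > Ga: period and group pull opposite ways; the down-group shift dominates (140 vs 124 pm).
Sr > Sb: Sr lies to the left of Sb in period 5, so the across-period effect alone puts Sr larger.
Tabulated atomic radius (pm): O 63, S 103, Ga 124, Sr 185, Sb 140.
So from largest to smallest: Sr > Sb > Ga > S > O.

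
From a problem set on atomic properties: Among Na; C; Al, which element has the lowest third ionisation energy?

Al

Consider each +2 ion: Na²⁺ is already 1 electron into the core; C²⁺ still has 2 valence electrons; Al²⁺ still has 1 valence electron.
Pulling an electron out of a noble-gas core costs far more than removing a remaining valence electron, so Na sits at the high end of IE_3.
Valence configurations: C²⁺ [He]2s², Al²⁺ [Ne]3s¹.
Tabulated IE_3 (kJ/mol): Na 6910, C 4620, Al 2745.
Overall IE_3 order: Al < C < Na.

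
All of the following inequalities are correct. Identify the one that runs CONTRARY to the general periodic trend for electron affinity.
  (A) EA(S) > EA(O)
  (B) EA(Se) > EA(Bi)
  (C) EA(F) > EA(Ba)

(A)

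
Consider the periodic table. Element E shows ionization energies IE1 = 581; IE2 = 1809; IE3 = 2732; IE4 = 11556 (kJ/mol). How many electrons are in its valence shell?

3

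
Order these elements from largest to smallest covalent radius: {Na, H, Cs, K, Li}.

Moving right in a period, electrons are added to the same shell under a stronger nuclear pull, so atoms get smaller; moving down, a new shell is opened and atoms get larger.
All are in group 1, so atomic radius increases down the group.
So from largest to smallest: Cs > K > Na > Li > H.

Cs > K > Na > Li > H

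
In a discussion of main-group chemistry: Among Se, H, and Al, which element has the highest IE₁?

H

H is in period 1, group 1; Al is in period 3, group 13; Se is in period 4, group 16.
First ionization energy rises across a period (greater Z_eff holds electrons more tightly) and falls down a group (valence electrons are farther from the nucleus).
Here both period and group differ, so the two effects have to be weighed against each other.
Se > Al: period and group pull opposite ways; the across-period shift dominates (941 vs 578 kJ/mol).
H > Se: the two effects oppose for this pair; the down-group effect wins (1312 vs 941 kJ/mol).
Tabulated first ionization energy (kJ/mol): H 1312, Al 578, Se 941.
The highest IE₁ among these belongs to H.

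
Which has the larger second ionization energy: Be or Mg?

IE_2 is the cost of taking one more electron from the +1 cation: Be⁺ still has 1 valence electron; Mg⁺ still has 1 valence electron.
All are still removing valence electrons, so compare the +1 ions as you would atoms: IE_2 generally rises across a period (higher Z_eff) and falls down a group (larger shell), subject to the usual subshell exceptions.
Valence configurations: Be⁺ [He]2s¹, Mg⁺ [Ne]3s¹.
The numbers (kJ/mol): Be 1757, Mg 1451.
Overall IE_2 order: Mg < Be.

Be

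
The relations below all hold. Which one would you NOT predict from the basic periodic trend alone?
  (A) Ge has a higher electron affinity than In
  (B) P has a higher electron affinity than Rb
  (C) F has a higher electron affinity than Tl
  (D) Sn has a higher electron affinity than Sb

(D)

The general trend: electron affinity increases across a period and decreases down a group.
(A) Ge (period 4, group 14) vs In (period 5, group 13): the stated order agrees with the simple trend.
(B) P (period 3, group 15) vs Rb (period 5, group 1): the stated order agrees with the simple trend.
(C) F (period 2, group 17) vs Tl (period 6, group 13): the stated order agrees with the simple trend.
(D) Sn (period 5, group 14) vs Sb (period 5, group 15): the stated order contradicts the simple trend.
The exception is (D): adding an electron to Sb's half-filled 5p³ is unfavourable, so Sn has the more exothermic EA.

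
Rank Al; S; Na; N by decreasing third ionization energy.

Na > N > S > Al

IE_3 is the cost of taking one more electron from the +2 cation: Al²⁺ still has 1 valence electron; S²⁺ still has 4 valence electrons; Na²⁺ is already 1 electron into the core; N²⁺ still has 3 valence electrons.
Breaking into a closed-shell core is much more expensive than removing a leftover valence electron — Na has the largest IE_3 here.
Valence configurations: Al²⁺ [Ne]3s¹, S²⁺ [Ne]3s²3p², N²⁺ [He]2s²2p¹.
Approximate IE_3 values (kJ/mol): Al 2745, S 3357, Na 6910, N 4578.
Hence IE_3: Al < S < N < Na.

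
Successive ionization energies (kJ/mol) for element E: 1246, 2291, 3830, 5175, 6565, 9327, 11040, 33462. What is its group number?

Group 17

Look for the largest jump between consecutive ionization energies: IE8/IE7 ≈ 3.0, far larger than any earlier ratio.
That jump marks the point where a core electron is being removed. So the atom has 7 valence electrons.
A main-group element with 7 valence electrons is in group 17.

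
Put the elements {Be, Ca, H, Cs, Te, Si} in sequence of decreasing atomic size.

Cs > Ca > Te > Si > Be > H

H is in period 1, group 1; Be is in period 2, group 2; Si is in period 3, group 14; Ca is in period 4, group 2; Te is in period 5, group 16; Cs is in period 6, group 1.
Atomic radius shrinks across a period as nuclear charge pulls the same shell inward, and grows down a group as new shells are added.
These span different periods and groups, so the two trends combine.
Be > H: period and group pull opposite ways; the down-group shift dominates (102 vs 32 pm).
Si > Be: period and group pull opposite ways; the down-group shift dominates (116 vs 102 pm).
Te > Si: the two effects oppose for this pair; the down-group effect wins (136 vs 116 pm).
Ca > Te: the two effects oppose for this pair; the across-period effect wins (171 vs 136 pm).
Cs > Ca: relative to Ca, both the across-period and down-group shifts push Cs's atomic radius up.
Approximate values (pm): H 32, Be 102, Si 116, Ca 171, Te 136, Cs 232.
So from largest to smallest: Cs > Ca > Te > Si > Be > H.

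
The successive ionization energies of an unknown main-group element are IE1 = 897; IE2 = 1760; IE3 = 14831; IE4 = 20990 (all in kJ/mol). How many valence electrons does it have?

Look for the largest jump between consecutive ionization energies: IE3/IE2 ≈ 8.4, far larger than any earlier ratio.
That jump marks the point where a core electron is being removed. So the atom has 2 valence electrons.

2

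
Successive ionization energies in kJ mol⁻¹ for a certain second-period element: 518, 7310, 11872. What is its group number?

Group 1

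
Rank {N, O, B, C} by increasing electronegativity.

B, C, N, O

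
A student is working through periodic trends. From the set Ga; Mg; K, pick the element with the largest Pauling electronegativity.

Mg is in period 3, group 2; K is in period 4, group 1; Ga is in period 4, group 13.
Electronegativity increases across a period and decreases down a group, tracking effective nuclear charge and atomic size.
These span different periods and groups, so the two trends combine.
Mg > K: both effects reinforce here, so Mg is clearly the higher of the two.
Ga > Mg: period and group pull opposite ways; the across-period shift dominates (1.81 vs 1.31).
For reference (Pauling): Mg 1.31, K 0.82, Ga 1.81.
The largest Pauling electronegativity among these belongs to Ga.

Ga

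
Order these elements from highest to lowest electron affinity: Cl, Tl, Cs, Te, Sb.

Cl, Te, Sb, Cs, Tl

Electron affinity generally becomes more exothermic across a period toward the halogens and less exothermic down a group.
Here both period and group differ, so the two effects have to be weighed against each other.
Cs > Tl: this pair runs against the simple trend — see the exception note.
Sb > Cs: both effects reinforce here, so Sb is clearly the higher of the two.
Te > Sb: both are in period 5; the period trend gives Te the larger value.
Cl > Te: both effects reinforce here, so Cl is clearly the higher of the two.
Note the exception: Cs has a higher electron affinity than Tl, contrary to the simple trend — Tl's ns²np¹ configuration gives only a small electron affinity — the sparsely filled np subshell binds an added electron weakly.
Approximate values (kJ/mol): Cl 349, Sb 103, Te 190, Cs 46, Tl 19.
So from highest to lowest: Cl > Te > Sb > Cs > Tl.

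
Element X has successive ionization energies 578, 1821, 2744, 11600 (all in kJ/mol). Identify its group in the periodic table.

Look for the largest jump between consecutive ionization energies: IE4/IE3 ≈ 4.2, far larger than any earlier ratio.
That jump marks the point where a core electron is being removed. So the atom has 3 valence electrons.
A main-group element with 3 valence electrons is in group 13.

Group 13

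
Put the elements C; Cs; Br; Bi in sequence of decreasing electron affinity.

Br > C > Bi > Cs

Atoms with high Z_eff and room in the valence shell (especially the halogens) have the most exothermic electron affinities.
These span different periods and groups, so the two trends combine.
Bi > Cs: both are in period 6; the period trend gives Bi the larger value.
C > Bi: the two effects oppose for this pair; the down-group effect wins (122 vs 91 kJ/mol).
Br > C: the two effects oppose for this pair; the across-period effect wins (325 vs 122 kJ/mol).
Tabulated electron affinity (kJ/mol): C 122, Br 325, Cs 46, Bi 91.
So from highest to lowest: Br > C > Bi > Cs.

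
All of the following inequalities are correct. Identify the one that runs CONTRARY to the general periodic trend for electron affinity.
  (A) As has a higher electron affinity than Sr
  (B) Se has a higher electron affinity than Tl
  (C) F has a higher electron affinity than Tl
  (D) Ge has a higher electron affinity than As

(D)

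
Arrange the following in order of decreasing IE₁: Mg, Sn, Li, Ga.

Mg, Sn, Ga, Li

Li is in period 2, group 1; Mg is in period 3, group 2; Ga is in period 4, group 13; Sn is in period 5, group 14.
IE₁ increases left→right with effective nuclear charge and decreases top→bottom as the valence shell moves farther out.
These sit on a diagonal, where the across-period and down-group effects partly cancel.
Ga > Li: the two effects oppose for this pair; the across-period effect wins (579 vs 520 kJ/mol).
Sn > Ga: the two effects oppose for this pair; the across-period effect wins (709 vs 579 kJ/mol).
Mg > Sn: the two effects oppose for this pair; the down-group effect wins (738 vs 709 kJ/mol).
For reference (kJ/mol): Li 520, Mg 738, Ga 579, Sn 709.
So from highest to lowest: Mg > Sn > Ga > Li.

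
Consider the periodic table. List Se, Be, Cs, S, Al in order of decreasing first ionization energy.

S > Se > Be > Al > Cs

Be is in period 2, group 2; Al is in period 3, group 13; S is in period 3, group 16; Se is in period 4, group 16; Cs is in period 6, group 1.
Removing the outermost electron gets harder across a period and easier down a group.
Neither a single period nor a single group — weigh both effects.
Al > Cs: both effects reinforce here, so Al is clearly the higher of the two.
Be > Al: period and group pull opposite ways; the down-group shift dominates (900 vs 578 kJ/mol).
Se > Be: period and group pull opposite ways; the across-period shift dominates (941 vs 900 kJ/mol).
S > Se: S sits above Se in group 16, so the down-group effect alone puts S higher.
Tabulated first ionization energy (kJ/mol): Be 900, Al 578, S 1000, Se 941, Cs 376.
So from highest to lowest: S > Se > Be > Al > Cs.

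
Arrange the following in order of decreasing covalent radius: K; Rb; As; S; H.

Rb > K > As > S > H

H is in period 1, group 1; S is in period 3, group 16; K is in period 4, group 1; As is in period 4, group 15; Rb is in period 5, group 1.
Atomic radius shrinks across a period as nuclear charge pulls the same shell inward, and grows down a group as new shells are added.
Neither a single period nor a single group — weigh both effects.
S > H: period and group pull opposite ways; the down-group shift dominates (103 vs 32 pm).
As > S: both effects reinforce here, so As is clearly the larger of the two.
K > As: both are in period 4; the period trend gives K the larger value.
Rb > K: Rb sits below K in group 1, so the down-group effect alone puts Rb larger.
For reference (pm): H 32, S 103, K 196, As 121, Rb 210.
So from largest to smallest: Rb > K > As > S > H.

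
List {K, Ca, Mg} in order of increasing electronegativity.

Mg is in period 3, group 2; K is in period 4, group 1; Ca is in period 4, group 2.
EN rises left→right (higher Z_eff, smaller atoms) and falls top→bottom (larger, more shielded atoms).
Here both period and group differ, so the two effects have to be weighed against each other.
Ca > K: both are in period 4; the period trend gives Ca the larger value.
Mg > Ca: they share group 2; the group trend gives Mg the larger value.
Tabulated electronegativity (Pauling): Mg 1.31, K 0.82, Ca 1.00.
So from lowest to highest: K < Ca < Mg.

K, Ca, Mg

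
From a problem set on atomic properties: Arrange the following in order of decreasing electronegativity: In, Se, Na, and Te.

Se, Te, In, Na

Na is in period 3, group 1; Se is in period 4, group 16; In is in period 5, group 13; Te is in period 5, group 16.
Electronegativity increases across a period and decreases down a group, tracking effective nuclear charge and atomic size.
These span different periods and groups, so the two trends combine.
In > Na: period and group pull opposite ways; the across-period shift dominates (1.78 vs 0.93).
Te > In: Te lies to the right of In in period 5, so the across-period effect alone puts Te higher.
Se > Te: they share group 16; the group trend gives Se the larger value.
Tabulated electronegativity (Pauling): Na 0.93, Se 2.55, In 1.78, Te 2.10.
So from highest to lowest: Se > Te > In > Na.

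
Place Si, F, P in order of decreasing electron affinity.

Electron affinity generally becomes more exothermic across a period toward the halogens and less exothermic down a group.
Here both period and group differ, so the two effects have to be weighed against each other.
Si > P: this pair runs against the simple trend — see the exception note.
F > Si: relative to Si, both the across-period and down-group shifts push F's electron affinity up.
Note the exception: Si has a higher electron affinity than P, contrary to the simple trend — adding an electron to P's half-filled 3p³ is unfavourable, so Si (3p²) has the more exothermic EA.
Approximate values (kJ/mol): F 328, Si 134, P 72.
So from highest to lowest: F > Si > P.

F > Si > P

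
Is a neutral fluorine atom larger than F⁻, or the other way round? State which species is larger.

Forming F⁻ adds 1 electron to F. More electron–electron repulsion in the same shell, with unchanged nuclear charge, lets the cloud expand.
An anion is larger than its parent atom: F⁻ > F.

F⁻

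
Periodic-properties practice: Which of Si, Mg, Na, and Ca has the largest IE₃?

Mg

After 2 electrons have been removed, what remains? Si²⁺ still has 2 valence electrons; Mg²⁺ is the bare [Ne] core; Na²⁺ is already 1 electron into the core; Ca²⁺ is the bare [Ar] core.
Pulling an electron out of a noble-gas core costs far more than removing a remaining valence electron, so Ca, Na and Mg sit at the high end of IE_3.
Approximate IE_3 values (kJ/mol): Si 3232, Mg 7733, Na 6910, Ca 4912.
Putting it together, IE_3: Si < Ca < Na < Mg.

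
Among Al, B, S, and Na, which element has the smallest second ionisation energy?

IE_2 is the cost of taking one more electron from the +1 cation: Al⁺ still has 2 valence electrons; B⁺ still has 2 valence electrons; S⁺ still has 5 valence electrons; Na⁺ is the bare [Ne] core.
Breaking into a closed-shell core is much more expensive than removing a leftover valence electron — Na has the largest IE_2 here.
Valence configurations: Al⁺ [Ne]3s², B⁺ [He]2s², S⁺ [Ne]3s²3p³.
Approximate IE_2 values (kJ/mol): Al 1817, B 2427, S 2252, Na 4562.
So the second ionization energies run Al < S < B < Na.

Al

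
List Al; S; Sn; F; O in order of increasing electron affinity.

Electron affinity generally becomes more exothermic across a period toward the halogens and less exothermic down a group.
These span different periods and groups, so the two trends combine.
Sn > Al: period and group pull opposite ways; the across-period shift dominates (107 vs 42 kJ/mol).
O > Sn: relative to Sn, both the across-period and down-group shifts push O's electron affinity up.
S > O: this pair runs against the simple trend — see the exception note.
F > S: both effects reinforce here, so F is clearly the higher of the two.
Note the exception: S has a higher electron affinity than O, contrary to the simple trend — the compact 2p subshell of O repels the added electron more than S's larger 3p does.
Approximate values (kJ/mol): O 141, F 328, Al 42, S 200, Sn 107.
So from lowest to highest: Al < Sn < O < S < F.

Al < Sn < O < S < F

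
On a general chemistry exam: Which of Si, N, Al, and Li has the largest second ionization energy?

Li

Consider each +1 ion: Si⁺ still has 3 valence electrons; N⁺ still has 4 valence electrons; Al⁺ still has 2 valence electrons; Li⁺ is the bare [He] core.
Pulling an electron out of a noble-gas core costs far more than removing a remaining valence electron, so Li sits at the high end of IE_2.
Valence configurations: Si⁺ [Ne]3s²3p¹, N⁺ [He]2s²2p², Al⁺ [Ne]3s².
Si⁺ loses a lone 3p electron whereas Al⁺ must break into a filled 3s² pair, so IE_2(Al) > IE_2(Si) even though Si has the higher nuclear charge.
Tabulated IE_2 (kJ/mol): Si 1577, N 2856, Al 1817, Li 7298.
Overall IE_2 order: Si < Al < N < Li.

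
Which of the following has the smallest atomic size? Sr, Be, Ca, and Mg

Be

Radius decreases left→right (rising Z_eff, same n) and increases top→bottom (higher n).
All are in group 2, so atomic radius increases down the group.
The smallest atomic size among these belongs to Be.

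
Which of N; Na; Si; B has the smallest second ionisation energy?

Si

IE_2 is the cost of taking one more electron from the +1 cation: N⁺ still has 4 valence electrons; Na⁺ is the bare [Ne] core; Si⁺ still has 3 valence electrons; B⁺ still has 2 valence electrons.
Breaking into a closed-shell core is much more expensive than removing a leftover valence electron — Na has the largest IE_2 here.
Valence configurations: N⁺ [He]2s²2p², Si⁺ [Ne]3s²3p¹, B⁺ [He]2s².
Approximate IE_2 values (kJ/mol): N 2856, Na 4562, Si 1577, B 2427.
Hence IE_2: Si < B < N < Na.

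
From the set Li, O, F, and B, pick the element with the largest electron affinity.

Atoms with high Z_eff and room in the valence shell (especially the halogens) have the most exothermic electron affinities.
All lie in period 2; the across-period trend (electron affinity increases left to right) applies, with the exception below.
Note the exception: Li has a higher electron affinity than B, contrary to the simple trend — B's ns²np¹ configuration gives only a small electron affinity — the sparsely filled np subshell binds an added electron weakly.
Approximate values (kJ/mol): Li 60, B 27, O 141, F 328.
The largest electron affinity among these belongs to F.

F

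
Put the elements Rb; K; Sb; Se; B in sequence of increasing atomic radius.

B, Se, Sb, K, Rb

B is in period 2, group 13; K is in period 4, group 1; Se is in period 4, group 16; Rb is in period 5, group 1; Sb is in period 5, group 15.
Radius decreases left→right (rising Z_eff, same n) and increases top→bottom (higher n).
These span different periods and groups, so the two trends combine.
Se > B: the two effects oppose for this pair; the down-group effect wins (116 vs 85 pm).
Sb > Se: both effects reinforce here, so Sb is clearly the larger of the two.
K > Sb: the two effects oppose for this pair; the across-period effect wins (196 vs 140 pm).
Rb > K: they share group 1; the group trend gives Rb the larger value.
Tabulated atomic radius (pm): B 85, K 196, Se 116, Rb 210, Sb 140.
So from smallest to largest: B < Se < Sb < K < Rb.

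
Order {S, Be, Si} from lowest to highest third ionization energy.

After 2 electrons have been removed, what remains? S²⁺ still has 4 valence electrons; Be²⁺ is the bare [He] core; Si²⁺ still has 2 valence electrons.
Core electrons are held far more tightly than valence electrons, so Be tops the IE_3 order.
Valence configurations: S²⁺ [Ne]3s²3p², Si²⁺ [Ne]3s².
Approximate IE_3 values (kJ/mol): S 3357, Be 14849, Si 3232.
Putting it together, IE_3: Si < S < Be.

Si < S < Be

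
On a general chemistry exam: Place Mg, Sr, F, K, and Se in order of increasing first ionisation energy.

K, Sr, Mg, Se, F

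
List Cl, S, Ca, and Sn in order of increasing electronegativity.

Ca < Sn < S < Cl

S is in period 3, group 16; Cl is in period 3, group 17; Ca is in period 4, group 2; Sn is in period 5, group 14.
Atoms toward the upper right of the periodic table pull bonding electrons most strongly.
Here both period and group differ, so the two effects have to be weighed against each other.
Sn > Ca: the two effects oppose for this pair; the across-period effect wins (1.96 vs 1.00).
S > Sn: relative to Sn, both the across-period and down-group shifts push S's electronegativity up.
Cl > S: both are in period 3; the period trend gives Cl the larger value.
Tabulated electronegativity (Pauling): S 2.58, Cl 3.16, Ca 1.00, Sn 1.96.
So from lowest to highest: Ca < Sn < S < Cl.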